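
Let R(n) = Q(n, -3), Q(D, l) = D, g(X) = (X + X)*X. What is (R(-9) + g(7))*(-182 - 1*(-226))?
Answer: 3916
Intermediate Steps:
g(X) = 2*X² (g(X) = (2*X)*X = 2*X²)
R(n) = n
(R(-9) + g(7))*(-182 - 1*(-226)) = (-9 + 2*7²)*(-182 - 1*(-226)) = (-9 + 2*49)*(-182 + 226) = (-9 + 98)*44 = 89*44 = 3916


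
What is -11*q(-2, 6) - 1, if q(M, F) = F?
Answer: -67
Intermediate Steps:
-11*q(-2, 6) - 1 = -11*6 - 1 = -66 - 1 = -67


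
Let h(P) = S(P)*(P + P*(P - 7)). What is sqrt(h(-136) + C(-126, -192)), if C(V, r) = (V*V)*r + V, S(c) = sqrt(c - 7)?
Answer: sqrt(-3048318 + 19312*I*sqrt(143)) ≈ 66.088 + 1747.2*I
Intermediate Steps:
S(c) = sqrt(-7 + c)
C(V, r) = V + r*V**2 (C(V, r) = V**2*r + V = r*V**2 + V = V + r*V**2)
h(P) = sqrt(-7 + P)*(P + P*(-7 + P)) (h(P) = sqrt(-7 + P)*(P + P*(P - 7)) = sqrt(-7 + P)*(P + P*(-7 + P)))
sqrt(h(-136) + C(-126, -192)) = sqrt(-136*sqrt(-7 - 136)*(-6 - 136) - 126*(1 - 126*(-192))) = sqrt(-136*sqrt(-143)*(-142) - 126*(1 + 24192)) = sqrt(-136*I*sqrt(143)*(-142) - 126*24193) = sqrt(19312*I*sqrt(143) - 3048318) = sqrt(-3048318 + 19312*I*sqrt(143))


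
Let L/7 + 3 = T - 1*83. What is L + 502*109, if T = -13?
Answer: 54025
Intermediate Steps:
L = -693 (L = -21 + 7*(-13 - 1*83) = -21 + 7*(-13 - 83) = -21 + 7*(-96) = -21 - 672 = -693)
L + 502*109 = -693 + 502*109 = -693 + 54718 = 54025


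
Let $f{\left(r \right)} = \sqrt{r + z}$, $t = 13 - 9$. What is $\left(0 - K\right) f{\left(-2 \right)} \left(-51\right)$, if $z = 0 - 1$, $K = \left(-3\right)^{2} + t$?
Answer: $663 i \sqrt{3} \approx 1148.3 i$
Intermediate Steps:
$t = 4$
$K = 13$ ($K = \left(-3\right)^{2} + 4 = 9 + 4 = 13$)
$z = -1$ ($z = 0 - 1 = -1$)
$f{\left(r \right)} = \sqrt{-1 + r}$ ($f{\left(r \right)} = \sqrt{r - 1} = \sqrt{-1 + r}$)
$\left(0 - K\right) f{\left(-2 \right)} \left(-51\right) = \left(0 - 13\right) \sqrt{-1 - 2} \left(-51\right) = \left(0 - 13\right) \sqrt{-3} \left(-51\right) = - 13 i \sqrt{3} \left(-51\right) = 663 i \sqrt{3}$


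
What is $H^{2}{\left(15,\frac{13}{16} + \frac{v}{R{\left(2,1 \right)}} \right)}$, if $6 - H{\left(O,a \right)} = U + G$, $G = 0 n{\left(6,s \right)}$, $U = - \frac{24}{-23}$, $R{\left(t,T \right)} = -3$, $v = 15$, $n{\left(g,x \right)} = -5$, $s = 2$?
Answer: $\frac{12996}{529} \approx 24.567$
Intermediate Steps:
$U = \frac{24}{23}$ ($U = \left(-24\right) \left(- \frac{1}{23}\right) = \frac{24}{23} \approx 1.0435$)
$G = 0$ ($G = 0 \left(-5\right) = 0$)
$H{\left(O,a \right)} = \frac{114}{23}$ ($H{\left(O,a \right)} = 6 - \left(\frac{24}{23} + 0\right) = 6 - \frac{24}{23} = \frac{114}{23}$)
$H^{2}{\left(15,\frac{13}{16} + \frac{v}{R{\left(2,1 \right)}} \right)} = \left(\frac{114}{23}\right)^{2} = \frac{12996}{529}$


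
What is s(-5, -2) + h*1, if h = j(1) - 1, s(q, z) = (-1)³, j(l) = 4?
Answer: 2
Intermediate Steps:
s(q, z) = -1
h = 3 (h = 4 - 1 = 3)
s(-5, -2) + h*1 = -1 + 3*1 = -1 + 3 = 2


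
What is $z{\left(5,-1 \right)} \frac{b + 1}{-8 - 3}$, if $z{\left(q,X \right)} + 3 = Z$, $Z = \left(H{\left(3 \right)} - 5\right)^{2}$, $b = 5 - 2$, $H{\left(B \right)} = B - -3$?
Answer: $\frac{8}{11} \approx 0.72727$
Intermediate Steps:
$H{\left(B \right)} = 3 + B$ ($H{\left(B \right)} = B + 3 = 3 + B$)
$b = 3$ ($b = 5 - 2 = 3$)
$Z = 1$ ($Z = \left(\left(3 + 3\right) - 5\right)^{2} = \left(6 - 5\right)^{2} = 1^{2} = 1$)
$z{\left(q,X \right)} = -2$ ($z{\left(q,X \right)} = -3 + 1 = -2$)
$z{\left(5,-1 \right)} \frac{b + 1}{-8 - 3} = - 2 \frac{3 + 1}{-8 - 3} = - 2 \frac{4}{-11} = - 2 \cdot 4 \left(- \frac{1}{11}\right) = \left(-2\right) \left(- \frac{4}{11}\right) = \frac{8}{11}$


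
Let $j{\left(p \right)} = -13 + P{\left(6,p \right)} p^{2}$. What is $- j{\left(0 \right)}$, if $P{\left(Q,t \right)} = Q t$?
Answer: $13$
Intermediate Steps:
$j{\left(p \right)} = -13 + 6 p^{3}$ ($j{\left(p \right)} = -13 + 6 p p^{2} = -13 + 6 p^{3}$)
$- j{\left(0 \right)} = - (-13 + 6 \cdot 0^{3}) = - (-13 + 6 \cdot 0) = - (-13 + 0) = \left(-1\right) \left(-13\right) = 13$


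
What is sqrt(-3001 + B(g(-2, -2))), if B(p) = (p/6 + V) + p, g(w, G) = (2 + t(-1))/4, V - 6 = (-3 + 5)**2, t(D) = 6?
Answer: I*sqrt(26898)/3 ≈ 54.669*I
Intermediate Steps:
V = 10 (V = 6 + (-3 + 5)**2 = 6 + 2**2 = 6 + 4 = 10)
g(w, G) = 2 (g(w, G) = (2 + 6)/4 = (1/4)*8 = 2)
B(p) = 10 + 7*p/6 (B(p) = (p/6 + 10) + p = (10 + p/6) + p = 10 + 7*p/6)
sqrt(-3001 + B(g(-2, -2))) = sqrt(-3001 + (10 + (7/6)*2)) = sqrt(-3001 + (10 + 7/3)) = sqrt(-3001 + 37/3) = sqrt(-8966/3) = I*sqrt(26898)/3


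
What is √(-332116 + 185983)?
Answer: 3*I*√16237 ≈ 382.27*I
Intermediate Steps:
√(-332116 + 185983) = √(-146133) = 3*I*√16237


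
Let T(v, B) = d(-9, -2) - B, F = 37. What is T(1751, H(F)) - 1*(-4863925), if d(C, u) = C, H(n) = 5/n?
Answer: 179964887/37 ≈ 4.8639e+6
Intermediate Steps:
T(v, B) = -9 - B
T(1751, H(F)) - 1*(-4863925) = (-9 - 5/37) - 1*(-4863925) = (-9 - 5/37) + 4863925 = -338/37 + 4863925 = 179964887/37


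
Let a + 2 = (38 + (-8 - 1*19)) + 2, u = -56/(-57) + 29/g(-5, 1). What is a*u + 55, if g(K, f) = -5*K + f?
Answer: 115709/1482 ≈ 78.076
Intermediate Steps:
g(K, f) = f - 5*K
u = 3109/1482 (u = -56/(-57) + 29/(1 - 5*(-5)) = -56*(-1/57) + 29/(1 + 25) = 56/57 + 29/26 = 3109/1482 ≈ 2.0978)
a = 11 (a = -2 + ((38 + (-8 - 1*19)) + 2) = -2 + ((38 + (-8 - 19)) + 2) = -2 + ((38 - 27) + 2) = -2 + (11 + 2) = -2 + 13 = 11)
a*u + 55 = 11*(3109/1482) + 55 = 34199/1482 + 55 = 115709/1482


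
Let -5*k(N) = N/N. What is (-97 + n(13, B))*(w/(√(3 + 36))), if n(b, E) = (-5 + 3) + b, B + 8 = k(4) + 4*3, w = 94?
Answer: -8084*√39/39 ≈ -1294.5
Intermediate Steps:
k(N) = -⅕ (k(N) = -N/(5*N) = -⅕*1 = -⅕)
B = 19/5 (B = -8 + (-⅕ + 4*3) = -8 + (-⅕ + 12) = -8 + 59/5 = 19/5 ≈ 3.8000)
n(b, E) = -2 + b
(-97 + n(13, B))*(w/(√(3 + 36))) = (-97 + (-2 + 13))*(94/(√(3 + 36))) = (-97 + 11)*(94/(√39)) = -8084*√39/39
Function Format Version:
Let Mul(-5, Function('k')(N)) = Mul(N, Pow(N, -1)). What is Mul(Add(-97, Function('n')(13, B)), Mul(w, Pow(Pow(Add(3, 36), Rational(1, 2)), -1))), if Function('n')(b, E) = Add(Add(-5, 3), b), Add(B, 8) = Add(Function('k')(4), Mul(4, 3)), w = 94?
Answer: Mul(Rational(-8084, 39), Pow(39, Rational(1, 2))) ≈ -1294.5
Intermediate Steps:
Function('k')(N) = Rational(-1, 5) (Function('k')(N) = Mul(Rational(-1, 5), Mul(N, Pow(N, -1))) = Mul(Rational(-1, 5), 1) = Rational(-1, 5))
B = Rational(19, 5) (B = Add(-8, Add(Rational(-1, 5), Mul(4, 3))) = Add(-8, Add(Rational(-1, 5), 12)) = Add(-8, Rational(59, 5)) = Rational(19, 5) ≈ 3.8000)
Function('n')(b, E) = Add(-2, b)
Mul(Add(-97, Function('n')(13, B)), Mul(w, Pow(Pow(Add(3, 36), Rational(1, 2)), -1))) = Mul(Add(-97, Add(-2, 13)), Mul(94, Pow(Pow(Add(3, 36), Rational(1, 2)), -1))) = Mul(Add(-97, 11), Mul(94, Pow(Pow(39, Rational(1, 2)), -1))) = Mul(-86, Mul(94, Mul(Rational(1, 39), Pow(39, Rational(1, 2))))) = Mul(-86, Mul(Rational(94, 39), Pow(39, Rational(1, 2)))) = Mul(Rational(-8084, 39), Pow(39, Rational(1, 2)))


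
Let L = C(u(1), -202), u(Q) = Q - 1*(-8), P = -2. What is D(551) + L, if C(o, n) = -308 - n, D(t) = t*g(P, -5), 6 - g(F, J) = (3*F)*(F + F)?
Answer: -10024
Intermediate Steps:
u(Q) = 8 + Q (u(Q) = Q + 8 = 8 + Q)
g(F, J) = 6 - 6*F² (g(F, J) = 6 - 3*F*(F + F) = 6 - 3*F*2*F = 6 - 6*F²)
D(t) = -18*t (D(t) = t*(6 - 6*(-2)²) = t*(6 - 6*4) = t*(6 - 24) = t*(-18) = -18*t)
L = -106 (L = -308 - 1*(-202) = -308 + 202 = -106)
D(551) + L = -18*551 - 106 = -9918 - 106 = -10024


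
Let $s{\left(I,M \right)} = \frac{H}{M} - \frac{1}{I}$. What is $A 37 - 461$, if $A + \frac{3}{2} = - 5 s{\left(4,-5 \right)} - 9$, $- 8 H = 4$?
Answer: $- \frac{3287}{4} \approx -821.75$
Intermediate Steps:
$H = - \frac{1}{2}$ ($H = \left(- \frac{1}{8}\right) 4 = - \frac{1}{2} \approx -0.5$)
$s{\left(I,M \right)} = - \frac{1}{I} - \frac{1}{2 M}$ ($s{\left(I,M \right)} = - \frac{1}{2 M} - \frac{1}{I} = - \frac{1}{I} - \frac{1}{2 M}$)
$A = - \frac{39}{4}$ ($A = - \frac{3}{2} - \left(9 + 5 \frac{\left(-1\right) \left(-5\right) - 2}{4 \left(-5\right)}\right) = - \frac{3}{2} - \left(9 + 5 \cdot \frac{1}{4} \left(- \frac{1}{5}\right) \left(5 - 2\right)\right) = - \frac{3}{2} - \left(9 + 5 \cdot \frac{1}{4} \left(- \frac{1}{5}\right) 3\right) = - \frac{3}{2} - \frac{33}{4} = - \frac{39}{4} \approx -9.75$)
$A 37 - 461 = \left(- \frac{39}{4}\right) 37 - 461 = - \frac{1443}{4} - 461 = - \frac{3287}{4}$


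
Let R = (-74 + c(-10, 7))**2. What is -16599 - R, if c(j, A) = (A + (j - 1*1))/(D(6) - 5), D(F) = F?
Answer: -22683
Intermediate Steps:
c(j, A) = -1 + A + j (c(j, A) = (A + (j - 1*1))/(6 - 5) = (A + (j - 1))/1 = (A + (-1 + j))*1 = (-1 + A + j)*1 = -1 + A + j)
R = 6084 (R = (-74 + (-1 + 7 - 10))**2 = (-74 - 4)**2 = (-78)**2 = 6084)
-16599 - R = -16599 - 1*6084 = -16599 - 6084 = -22683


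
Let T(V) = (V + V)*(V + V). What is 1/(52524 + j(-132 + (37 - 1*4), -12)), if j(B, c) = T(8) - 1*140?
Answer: 1/52640 ≈ 1.8997e-5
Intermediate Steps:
T(V) = 4*V² (T(V) = (2*V)*(2*V) = 4*V²)
j(B, c) = 116 (j(B, c) = 4*8² - 1*140 = 4*64 - 140 = 256 - 140 = 116)
1/(52524 + j(-132 + (37 - 1*4), -12)) = 1/(52524 + 116) = 1/52640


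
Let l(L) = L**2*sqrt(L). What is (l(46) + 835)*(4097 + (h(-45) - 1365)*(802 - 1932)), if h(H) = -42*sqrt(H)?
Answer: (835 + 2116*sqrt(46))*(1546547 + 142380*I*sqrt(5)) ≈ 2.3486e+10 + 4.8349e+9*I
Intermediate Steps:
l(L) = L**(5/2)
(l(46) + 835)*(4097 + (h(-45) - 1365)*(802 - 1932)) = (46**(5/2) + 835)*(4097 + (-126*I*sqrt(5) - 1365)*(802 - 1932)) = (2116*sqrt(46) + 835)*(4097 + (-126*I*sqrt(5) - 1365)*(-1130)) = (835 + 2116*sqrt(46))*(4097 + (-126*I*sqrt(5) - 1365)*(-1130)) = (835 + 2116*sqrt(46))*(4097 + (-1365 - 126*I*sqrt(5))*(-1130)) = (835 + 2116*sqrt(46))*(4097 + (1542450 + 142380*I*sqrt(5))) = (835 + 2116*sqrt(46))*(1546547 + 142380*I*sqrt(5))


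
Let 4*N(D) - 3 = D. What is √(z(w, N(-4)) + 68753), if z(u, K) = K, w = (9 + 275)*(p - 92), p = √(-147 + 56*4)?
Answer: √275011/2 ≈ 262.21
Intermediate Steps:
N(D) = ¾ + D/4
p = √77 (p = √(-147 + 224) = √77 ≈ 8.7750)
w = -26128 + 284*√77 (w = (9 + 275)*(√77 - 92) = 284*(-92 + √77) = -26128 + 284*√77 ≈ -23636.)
√(z(w, N(-4)) + 68753) = √((¾ + (¼)*(-4)) + 68753) = √((¾ - 1) + 68753) = √(-¼ + 68753) = √(275011/4) = √275011/2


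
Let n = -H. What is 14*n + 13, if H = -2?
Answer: 41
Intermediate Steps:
n = 2 (n = -1*(-2) = 2)
14*n + 13 = 14*2 + 13 = 28 + 13 = 41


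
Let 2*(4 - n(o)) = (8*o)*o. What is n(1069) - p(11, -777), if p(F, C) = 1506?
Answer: -4572546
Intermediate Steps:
n(o) = 4 - 4*o² (n(o) = 4 - 8*o*o/2 = 4 - 4*o²)
n(1069) - p(11, -777) = (4 - 4*1069²) - 1*1506 = (4 - 4*1142761) - 1506 = (4 - 4571044) - 1506 = -4571040 - 1506 = -4572546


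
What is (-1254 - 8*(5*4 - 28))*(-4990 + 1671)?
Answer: 3949610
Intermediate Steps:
(-1254 - 8*(5*4 - 28))*(-4990 + 1671) = (-1254 - 8*(20 - 28))*(-3319) = (-1254 - 8*(-8))*(-3319) = (-1254 + 64)*(-3319) = -1190*(-3319) = 3949610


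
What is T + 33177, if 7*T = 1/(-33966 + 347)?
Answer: 7807642940/235333 ≈ 33177.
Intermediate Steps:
T = -1/235333 (T = 1/(7*(-33966 + 347)) = (⅐)/(-33619) = (⅐)*(-1/33619) = -1/235333 ≈ -4.2493e-6)
T + 33177 = -1/235333 + 33177 = 7807642940/235333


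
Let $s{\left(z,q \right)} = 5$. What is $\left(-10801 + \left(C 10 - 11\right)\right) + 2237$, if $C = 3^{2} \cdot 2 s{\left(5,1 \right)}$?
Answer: $-7675$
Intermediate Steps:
$C = 90$ ($C = 3^{2} \cdot 2 \cdot 5 = 9 \cdot 2 \cdot 5 = 18 \cdot 5 = 90$)
$\left(-10801 + \left(C 10 - 11\right)\right) + 2237 = \left(-10801 + \left(90 \cdot 10 - 11\right)\right) + 2237 = \left(-10801 + \left(900 - 11\right)\right) + 2237 = \left(-10801 + 889\right) + 2237 = -9912 + 2237 = -7675$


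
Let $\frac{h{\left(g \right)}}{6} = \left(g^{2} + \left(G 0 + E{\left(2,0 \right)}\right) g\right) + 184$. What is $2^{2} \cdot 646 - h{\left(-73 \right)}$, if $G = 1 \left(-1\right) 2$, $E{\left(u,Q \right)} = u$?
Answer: $-29618$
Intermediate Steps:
$G = -2$ ($G = \left(-1\right) 2 = -2$)
$h{\left(g \right)} = 1104 + 6 g^{2} + 12 g$ ($h{\left(g \right)} = 6 \left(\left(g^{2} + \left(\left(-2\right) 0 + 2\right) g\right) + 184\right) = 6 \left(\left(g^{2} + \left(0 + 2\right) g\right) + 184\right) = 6 \left(\left(g^{2} + 2 g\right) + 184\right) = 6 \left(184 + g^{2} + 2 g\right) = 1104 + 6 g^{2} + 12 g$)
$2^{2} \cdot 646 - h{\left(-73 \right)} = 2^{2} \cdot 646 - \left(1104 + 6 \left(-73\right)^{2} + 12 \left(-73\right)\right) = 4 \cdot 646 - \left(1104 + 6 \cdot 5329 - 876\right) = 2584 - \left(1104 + 31974 - 876\right) = 2584 - 32202 = -29618$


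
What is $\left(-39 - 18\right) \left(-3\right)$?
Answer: $171$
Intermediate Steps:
$\left(-39 - 18\right) \left(-3\right) = \left(-57\right) \left(-3\right) = 171$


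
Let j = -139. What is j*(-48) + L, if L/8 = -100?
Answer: 5872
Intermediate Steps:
L = -800 (L = 8*(-100) = -800)
j*(-48) + L = -139*(-48) - 800 = 6672 - 800 = 5872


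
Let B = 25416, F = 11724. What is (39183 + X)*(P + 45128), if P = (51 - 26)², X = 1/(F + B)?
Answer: 22194118726871/12380 ≈ 1.7927e+9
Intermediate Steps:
X = 1/37140 (X = 1/(11724 + 25416) = 1/37140 ≈ 2.6925e-5)
P = 625 (P = 25² = 625)
(39183 + X)*(P + 45128) = (39183 + 1/37140)*(625 + 45128) = (1455256621/37140)*45753 = 22194118726871/12380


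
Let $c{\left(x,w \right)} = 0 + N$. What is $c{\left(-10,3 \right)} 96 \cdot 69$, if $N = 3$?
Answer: $19872$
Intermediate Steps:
$c{\left(x,w \right)} = 3$ ($c{\left(x,w \right)} = 0 + 3 = 3$)
$c{\left(-10,3 \right)} 96 \cdot 69 = 3 \cdot 96 \cdot 69 = 288 \cdot 69 = 19872$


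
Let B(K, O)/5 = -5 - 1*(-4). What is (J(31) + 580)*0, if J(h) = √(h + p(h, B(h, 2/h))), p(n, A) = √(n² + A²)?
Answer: 0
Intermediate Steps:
B(K, O) = -5 (B(K, O) = 5*(-5 - 1*(-4)) = 5*(-5 + 4) = 5*(-1) = -5)
p(n, A) = √(A² + n²)
J(h) = √(h + √(25 + h²)) (J(h) = √(h + √((-5)² + h²)) = √(h + √(25 + h²)))
(J(31) + 580)*0 = (√(31 + √(25 + 31²)) + 580)*0 = (√(31 + √(25 + 961)) + 580)*0 = (√(31 + √986) + 580)*0 = (580 + √(31 + √986))*0 = 0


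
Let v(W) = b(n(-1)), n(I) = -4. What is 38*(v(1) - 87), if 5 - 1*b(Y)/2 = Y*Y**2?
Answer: 1938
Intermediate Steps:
b(Y) = 10 - 2*Y**3 (b(Y) = 10 - 2*Y*Y**2 = 10 - 2*Y**3)
v(W) = 138 (v(W) = 10 - 2*(-4)**3 = 10 - 2*(-64) = 10 + 128 = 138)
38*(v(1) - 87) = 38*(138 - 87) = 38*51 = 1938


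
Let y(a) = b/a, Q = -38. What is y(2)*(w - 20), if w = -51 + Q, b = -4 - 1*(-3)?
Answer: 109/2 ≈ 54.500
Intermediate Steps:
b = -1 (b = -4 + 3 = -1)
y(a) = -1/a
w = -89 (w = -51 - 38 = -89)
y(2)*(w - 20) = (-1/2)*(-89 - 20) = -1*1/2*(-109) = -1/2*(-109) = 109/2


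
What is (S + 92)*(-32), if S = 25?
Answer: -3744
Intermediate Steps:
(S + 92)*(-32) = (25 + 92)*(-32) = 117*(-32) = -3744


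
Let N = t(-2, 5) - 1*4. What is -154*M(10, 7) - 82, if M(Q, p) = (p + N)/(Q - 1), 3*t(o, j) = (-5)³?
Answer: 15650/27 ≈ 579.63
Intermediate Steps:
t(o, j) = -125/3 (t(o, j) = (⅓)*(-5)³ = (⅓)*(-125) = -125/3)
N = -137/3 (N = -125/3 - 1*4 = -125/3 - 4 = -137/3 ≈ -45.667)
M(Q, p) = (-137/3 + p)/(-1 + Q) (M(Q, p) = (p - 137/3)/(Q - 1) = (-137/3 + p)/(-1 + Q))
-154*M(10, 7) - 82 = -154*(-137/3 + 7)/(-1 + 10) - 82 = -154*(-116)/(9*3) - 82 = -154*(-116/27) - 82 = 17864/27 - 82 = 15650/27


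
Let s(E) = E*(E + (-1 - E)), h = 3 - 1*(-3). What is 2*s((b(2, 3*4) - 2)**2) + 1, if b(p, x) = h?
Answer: -31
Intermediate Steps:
h = 6 (h = 3 + 3 = 6)
b(p, x) = 6
s(E) = -E (s(E) = E*(-1) = -E)
2*s((b(2, 3*4) - 2)**2) + 1 = 2*(-(6 - 2)**2) + 1 = 2*(-1*4**2) + 1 = 2*(-1*16) + 1 = 2*(-16) + 1 = -32 + 1 = -31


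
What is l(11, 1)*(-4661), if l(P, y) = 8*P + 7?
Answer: -442795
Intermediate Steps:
l(P, y) = 7 + 8*P
l(11, 1)*(-4661) = (7 + 8*11)*(-4661) = (7 + 88)*(-4661) = 95*(-4661) = -442795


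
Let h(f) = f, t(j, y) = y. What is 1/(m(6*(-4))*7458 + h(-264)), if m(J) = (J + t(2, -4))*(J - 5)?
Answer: 1/6055632 ≈ 1.6514e-7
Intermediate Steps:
m(J) = (-5 + J)*(-4 + J) (m(J) = (J - 4)*(J - 5) = (-4 + J)*(-5 + J) = (-5 + J)*(-4 + J))
1/(m(6*(-4))*7458 + h(-264)) = 1/((20 + (6*(-4))² - 54*(-4))*7458 - 264) = 1/((20 + (-24)² - 9*(-24))*7458 - 264) = 1/((20 + 576 + 216)*7458 - 264) = 1/(812*7458 - 264) = 1/(6055896 - 264) = 1/6055632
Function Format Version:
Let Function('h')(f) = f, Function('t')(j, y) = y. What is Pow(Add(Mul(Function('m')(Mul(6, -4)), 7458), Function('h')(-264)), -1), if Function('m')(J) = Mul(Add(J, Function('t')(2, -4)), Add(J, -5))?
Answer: Rational(1, 6055632) ≈ 1.6514e-7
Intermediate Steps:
Function('m')(J) = Mul(Add(-5, J), Add(-4, J)) (Function('m')(J) = Mul(Add(J, -4), Add(J, -5)) = Mul(Add(-4, J), Add(-5, J)) = Mul(Add(-5, J), Add(-4, J)))
Pow(Add(Mul(Function('m')(Mul(6, -4)), 7458), Function('h')(-264)), -1) = Pow(Add(Mul(Add(20, Pow(Mul(6, -4), 2), Mul(-9, Mul(6, -4))), 7458), -264), -1) = Pow(Add(Mul(Add(20, Pow(-24, 2), Mul(-9, -24)), 7458), -264), -1) = Pow(Add(Mul(Add(20, 576, 216), 7458), -264), -1) = Pow(Add(Mul(812, 7458), -264), -1) = Pow(Add(6055896, -264), -1) = Pow(6055632, -1) = Rational(1, 6055632)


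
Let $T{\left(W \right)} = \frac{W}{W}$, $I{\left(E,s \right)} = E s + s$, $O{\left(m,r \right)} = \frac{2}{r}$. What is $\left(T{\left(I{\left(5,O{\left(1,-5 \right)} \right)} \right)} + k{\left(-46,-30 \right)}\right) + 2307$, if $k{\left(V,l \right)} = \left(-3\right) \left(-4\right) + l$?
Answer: $2290$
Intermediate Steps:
$I{\left(E,s \right)} = s + E s$
$T{\left(W \right)} = 1$
$k{\left(V,l \right)} = 12 + l$
$\left(T{\left(I{\left(5,O{\left(1,-5 \right)} \right)} \right)} + k{\left(-46,-30 \right)}\right) + 2307 = \left(1 + \left(12 - 30\right)\right) + 2307 = \left(1 - 18\right) + 2307 = -17 + 2307 = 2290$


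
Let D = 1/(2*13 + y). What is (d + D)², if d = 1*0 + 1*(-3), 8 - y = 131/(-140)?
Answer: 211208089/23921881 ≈ 8.8291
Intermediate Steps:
y = 1251/140 (y = 8 - 131/(-140) = 8 - 131*(-1)/140 = 8 - 1*(-131/140) = 8 + 131/140 = 1251/140 ≈ 8.9357)
d = -3 (d = 0 - 3 = -3)
D = 140/4891 (D = 1/(2*13 + 1251/140) = 1/(26 + 1251/140) = 1/(4891/140) = 140/4891 ≈ 0.028624)
(d + D)² = (-3 + 140/4891)² = (-14533/4891)² = 211208089/23921881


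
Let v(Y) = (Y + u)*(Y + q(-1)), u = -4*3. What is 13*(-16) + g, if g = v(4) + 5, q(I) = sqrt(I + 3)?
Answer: -235 - 8*sqrt(2) ≈ -246.31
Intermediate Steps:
q(I) = sqrt(3 + I)
u = -12
v(Y) = (-12 + Y)*(Y + sqrt(2)) (v(Y) = (Y - 12)*(Y + sqrt(3 - 1)) = (-12 + Y)*(Y + sqrt(2)))
g = -27 - 8*sqrt(2) (g = (4**2 - 12*4 - 12*sqrt(2) + 4*sqrt(2)) + 5 = (16 - 48 - 12*sqrt(2) + 4*sqrt(2)) + 5 = (-32 - 8*sqrt(2)) + 5 = -27 - 8*sqrt(2) ≈ -38.314)
13*(-16) + g = 13*(-16) + (-27 - 8*sqrt(2)) = -208 + (-27 - 8*sqrt(2)) = -235 - 8*sqrt(2)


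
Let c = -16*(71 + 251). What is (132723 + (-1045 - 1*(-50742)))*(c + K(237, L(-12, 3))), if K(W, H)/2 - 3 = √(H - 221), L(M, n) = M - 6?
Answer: -938733320 + 364840*I*√239 ≈ -9.3873e+8 + 5.6403e+6*I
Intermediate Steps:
L(M, n) = -6 + M
K(W, H) = 6 + 2*√(-221 + H) (K(W, H) = 6 + 2*√(H - 221) = 6 + 2*√(-221 + H))
c = -5152 (c = -16*322 = -5152)
(132723 + (-1045 - 1*(-50742)))*(c + K(237, L(-12, 3))) = (132723 + (-1045 - 1*(-50742)))*(-5152 + (6 + 2*√(-221 + (-6 - 12)))) = (132723 + (-1045 + 50742))*(-5152 + (6 + 2*√(-221 - 18))) = (132723 + 49697)*(-5152 + (6 + 2*√(-239))) = 182420*(-5152 + (6 + 2*(I*√239))) = 182420*(-5152 + (6 + 2*I*√239)) = 182420*(-5146 + 2*I*√239) = -938733320 + 364840*I*√239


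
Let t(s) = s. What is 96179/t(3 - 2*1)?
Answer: 96179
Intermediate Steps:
96179/t(3 - 2*1) = 96179/(3 - 2*1) = 96179/(3 - 2) = 96179/1 = 96179*1 = 96179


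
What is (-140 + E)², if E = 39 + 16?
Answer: 7225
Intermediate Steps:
E = 55
(-140 + E)² = (-140 + 55)² = (-85)² = 7225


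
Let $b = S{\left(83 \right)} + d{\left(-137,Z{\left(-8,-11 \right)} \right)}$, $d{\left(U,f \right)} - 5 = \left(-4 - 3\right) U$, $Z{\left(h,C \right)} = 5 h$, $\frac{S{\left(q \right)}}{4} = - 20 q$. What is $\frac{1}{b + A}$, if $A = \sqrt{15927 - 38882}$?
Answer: $- \frac{5676}{32239931} - \frac{i \sqrt{22955}}{32239931} \approx -0.00017605 - 4.6994 \cdot 10^{-6} i$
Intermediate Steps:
$S{\left(q \right)} = - 80 q$ ($S{\left(q \right)} = 4 \left(- 20 q\right) = - 80 q$)
$A = i \sqrt{22955}$ ($A = \sqrt{-22955} = i \sqrt{22955} \approx 151.51 i$)
$d{\left(U,f \right)} = 5 - 7 U$ ($d{\left(U,f \right)} = 5 + \left(-4 - 3\right) U = 5 - 7 U$)
$b = -5676$ ($b = \left(-80\right) 83 + \left(5 - -959\right) = -6640 + \left(5 + 959\right) = -6640 + 964 = -5676$)
$\frac{1}{b + A} = \frac{1}{-5676 + i \sqrt{22955}}$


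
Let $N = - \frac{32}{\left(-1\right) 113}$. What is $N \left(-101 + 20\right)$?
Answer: $- \frac{2592}{113} \approx -22.938$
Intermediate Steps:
$N = \frac{32}{113}$ ($N = - \frac{32}{-113} = \left(-32\right) \left(- \frac{1}{113}\right) = \frac{32}{113} \approx 0.28319$)
$N \left(-101 + 20\right) = \frac{32 \left(-101 + 20\right)}{113} = \frac{32}{113} \left(-81\right) = - \frac{2592}{113}$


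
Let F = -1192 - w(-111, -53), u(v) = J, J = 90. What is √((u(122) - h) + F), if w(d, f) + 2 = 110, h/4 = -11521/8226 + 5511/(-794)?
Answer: 5*I*√13943041081954/544287 ≈ 34.302*I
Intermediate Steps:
h = -54481160/1632861 (h = 4*(-11521/8226 + 5511/(-794)) = 4*(-11521*1/8226 + 5511*(-1/794)) = 4*(-11521/8226 - 5511/794) = 4*(-13620290/1632861) = -54481160/1632861 ≈ -33.365)
w(d, f) = 108 (w(d, f) = -2 + 110 = 108)
u(v) = 90
F = -1300 (F = -1192 - 1*108 = -1192 - 108 = -1300)
√((u(122) - h) + F) = √((90 - 1*(-54481160/1632861)) - 1300) = √((90 + 54481160/1632861) - 1300) = √(201438650/1632861 - 1300) = √(-1921280650/1632861) = 5*I*√13943041081954/544287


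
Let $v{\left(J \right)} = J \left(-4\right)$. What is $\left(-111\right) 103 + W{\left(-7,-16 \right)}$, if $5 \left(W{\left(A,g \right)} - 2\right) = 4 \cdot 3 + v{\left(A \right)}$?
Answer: $-11423$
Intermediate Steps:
$v{\left(J \right)} = - 4 J$
$W{\left(A,g \right)} = \frac{22}{5} - \frac{4 A}{5}$ ($W{\left(A,g \right)} = 2 + \frac{4 \cdot 3 - 4 A}{5} = 2 + \frac{12 - 4 A}{5} = 2 - \left(- \frac{12}{5} + \frac{4 A}{5}\right) = \frac{22}{5} - \frac{4 A}{5}$)
$\left(-111\right) 103 + W{\left(-7,-16 \right)} = \left(-111\right) 103 + \left(\frac{22}{5} - - \frac{28}{5}\right) = -11433 + \left(\frac{22}{5} + \frac{28}{5}\right) = -11433 + 10 = -11423$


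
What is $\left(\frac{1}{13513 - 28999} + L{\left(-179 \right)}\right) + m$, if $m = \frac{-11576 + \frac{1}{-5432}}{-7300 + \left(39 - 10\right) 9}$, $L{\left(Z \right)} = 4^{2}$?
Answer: $\frac{5223829909019}{296060171064} \approx 17.644$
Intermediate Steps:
$L{\left(Z \right)} = 16$
$m = \frac{62880833}{38235848}$ ($m = \frac{-11576 - \frac{1}{5432}}{-7300 + 29 \cdot 9} = - \frac{62880833}{5432 \left(-7300 + 261\right)} = - \frac{62880833}{5432 \left(-7039\right)} = \left(- \frac{62880833}{5432}\right) \left(- \frac{1}{7039}\right) = \frac{62880833}{38235848} \approx 1.6446$)
$\left(\frac{1}{13513 - 28999} + L{\left(-179 \right)}\right) + m = \left(\frac{1}{13513 - 28999} + 16\right) + \frac{62880833}{38235848} = \left(\frac{1}{-15486} + 16\right) + \frac{62880833}{38235848} = \left(- \frac{1}{15486} + 16\right) + \frac{62880833}{38235848} = \frac{247775}{15486} + \frac{62880833}{38235848} = \frac{5223829909019}{296060171064}$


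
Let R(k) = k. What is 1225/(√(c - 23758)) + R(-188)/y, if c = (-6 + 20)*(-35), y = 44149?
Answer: -188/44149 - 175*I*√6062/1732 ≈ -0.0042583 - 7.8668*I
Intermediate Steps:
c = -490 (c = 14*(-35) = -490)
1225/(√(c - 23758)) + R(-188)/y = 1225/(√(-490 - 23758)) - 188/44149 = 1225/(√(-24248)) - 188*1/44149 = 1225/((2*I*√6062)) - 188/44149 = 1225*(-I*√6062/12124) - 188/44149 = -175*I*√6062/1732 - 188/44149 = -188/44149 - 175*I*√6062/1732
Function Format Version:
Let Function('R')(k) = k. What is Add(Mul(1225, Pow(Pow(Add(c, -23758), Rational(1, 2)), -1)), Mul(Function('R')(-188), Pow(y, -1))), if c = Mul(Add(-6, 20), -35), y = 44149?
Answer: Add(Rational(-188, 44149), Mul(Rational(-175, 1732), I, Pow(6062, Rational(1, 2)))) ≈ Add(-0.0042583, Mul(-7.8668, I))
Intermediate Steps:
c = -490 (c = Mul(14, -35) = -490)
Add(Mul(1225, Pow(Pow(Add(c, -23758), Rational(1, 2)), -1)), Mul(Function('R')(-188), Pow(y, -1))) = Add(Mul(1225, Pow(Pow(Add(-490, -23758), Rational(1, 2)), -1)), Mul(-188, Pow(44149, -1))) = Add(Mul(1225, Pow(Pow(-24248, Rational(1, 2)), -1)), Mul(-188, Rational(1, 44149))) = Add(Mul(1225, Pow(Mul(2, I, Pow(6062, Rational(1, 2))), -1)), Rational(-188, 44149)) = Add(Mul(1225, Mul(Rational(-1, 12124), I, Pow(6062, Rational(1, 2)))), Rational(-188, 44149)) = Add(Mul(Rational(-175, 1732), I, Pow(6062, Rational(1, 2))), Rational(-188, 44149)) = Add(Rational(-188, 44149), Mul(Rational(-175, 1732), I, Pow(6062, Rational(1, 2))))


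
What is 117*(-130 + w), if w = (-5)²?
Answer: -12285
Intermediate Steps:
w = 25
117*(-130 + w) = 117*(-130 + 25) = 117*(-105) = -12285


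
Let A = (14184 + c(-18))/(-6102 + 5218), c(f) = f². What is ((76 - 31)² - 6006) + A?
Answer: -67956/17 ≈ -3997.4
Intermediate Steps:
A = -279/17 (A = (14184 + (-18)²)/(-6102 + 5218) = (14184 + 324)/(-884) = 14508*(-1/884) = -279/17 ≈ -16.412)
((76 - 31)² - 6006) + A = ((76 - 31)² - 6006) - 279/17 = (45² - 6006) - 279/17 = (2025 - 6006) - 279/17 = -3981 - 279/17 = -67956/17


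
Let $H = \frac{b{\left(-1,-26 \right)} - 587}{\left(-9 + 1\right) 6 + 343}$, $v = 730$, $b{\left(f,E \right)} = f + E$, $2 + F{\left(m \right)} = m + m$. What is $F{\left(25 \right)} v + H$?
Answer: $\frac{10336186}{295} \approx 35038.0$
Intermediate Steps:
$F{\left(m \right)} = -2 + 2 m$ ($F{\left(m \right)} = -2 + \left(m + m\right) = -2 + 2 m$)
$b{\left(f,E \right)} = E + f$
$H = - \frac{614}{295}$ ($H = \frac{\left(-26 - 1\right) - 587}{\left(-9 + 1\right) 6 + 343} = \frac{-27 - 587}{\left(-8\right) 6 + 343} = - \frac{614}{-48 + 343} = - \frac{614}{295} \approx -2.0814$)
$F{\left(25 \right)} v + H = \left(-2 + 2 \cdot 25\right) 730 - \frac{614}{295} = \left(-2 + 50\right) 730 - \frac{614}{295} = 48 \cdot 730 - \frac{614}{295} = 35040 - \frac{614}{295} = \frac{10336186}{295}$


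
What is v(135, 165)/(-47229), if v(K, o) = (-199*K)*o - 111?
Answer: 1477612/15743 ≈ 93.858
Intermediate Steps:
v(K, o) = -111 - 199*K*o (v(K, o) = -199*K*o - 111 = -111 - 199*K*o)
v(135, 165)/(-47229) = (-111 - 199*135*165)/(-47229) = (-111 - 4432725)*(-1/47229) = -4432836*(-1/47229) = 1477612/15743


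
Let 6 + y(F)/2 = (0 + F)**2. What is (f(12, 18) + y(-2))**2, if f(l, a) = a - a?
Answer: 16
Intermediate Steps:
f(l, a) = 0
y(F) = -12 + 2*F**2 (y(F) = -12 + 2*(0 + F)**2 = -12 + 2*F**2)
(f(12, 18) + y(-2))**2 = (0 + (-12 + 2*(-2)**2))**2 = (0 + (-12 + 2*4))**2 = (0 + (-12 + 8))**2 = (0 - 4)**2 = (-4)**2 = 16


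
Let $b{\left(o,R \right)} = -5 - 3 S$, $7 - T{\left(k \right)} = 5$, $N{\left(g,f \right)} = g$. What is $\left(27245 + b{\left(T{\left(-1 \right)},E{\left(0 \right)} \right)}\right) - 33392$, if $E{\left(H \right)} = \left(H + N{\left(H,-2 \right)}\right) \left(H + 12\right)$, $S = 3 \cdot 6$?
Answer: $-6206$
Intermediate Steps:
$T{\left(k \right)} = 2$ ($T{\left(k \right)} = 7 - 5 = 2$)
$S = 18$
$E{\left(H \right)} = 2 H \left(12 + H\right)$ ($E{\left(H \right)} = \left(H + H\right) \left(H + 12\right) = 2 H \left(12 + H\right)$)
$b{\left(o,R \right)} = -59$ ($b{\left(o,R \right)} = -5 - 54 = -59$)
$\left(27245 + b{\left(T{\left(-1 \right)},E{\left(0 \right)} \right)}\right) - 33392 = \left(27245 - 59\right) - 33392 = 27186 - 33392 = -6206$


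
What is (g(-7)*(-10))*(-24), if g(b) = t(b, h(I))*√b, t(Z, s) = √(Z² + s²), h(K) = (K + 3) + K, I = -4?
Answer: 240*I*√518 ≈ 5462.3*I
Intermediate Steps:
h(K) = 3 + 2*K (h(K) = (3 + K) + K = 3 + 2*K)
g(b) = √b*√(25 + b²) (g(b) = √(b² + (3 + 2*(-4))²)*√b = √(b² + (3 - 8)²)*√b = √(b² + (-5)²)*√b = √(b² + 25)*√b = √(25 + b²)*√b = √b*√(25 + b²))
(g(-7)*(-10))*(-24) = ((√(-7)*√(25 + (-7)²))*(-10))*(-24) = (((I*√7)*√(25 + 49))*(-10))*(-24) = (((I*√7)*√74)*(-10))*(-24) = ((I*√518)*(-10))*(-24) = -10*I*√518*(-24) = 240*I*√518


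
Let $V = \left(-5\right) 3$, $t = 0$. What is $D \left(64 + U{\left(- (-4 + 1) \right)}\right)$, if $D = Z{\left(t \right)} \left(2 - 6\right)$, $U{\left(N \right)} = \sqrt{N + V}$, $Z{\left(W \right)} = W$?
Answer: $0$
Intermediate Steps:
$V = -15$
$U{\left(N \right)} = \sqrt{-15 + N}$ ($U{\left(N \right)} = \sqrt{N - 15} = \sqrt{-15 + N}$)
$D = 0$ ($D = 0 \left(2 - 6\right) = 0 \left(-4\right) = 0$)
$D \left(64 + U{\left(- (-4 + 1) \right)}\right) = 0 \left(64 + \sqrt{-15 - \left(-4 + 1\right)}\right) = 0 \left(64 + \sqrt{-15 - -3}\right) = 0 \left(64 + \sqrt{-15 + 3}\right) = 0 \left(64 + \sqrt{-12}\right) = 0 \left(64 + 2 i \sqrt{3}\right) = 0$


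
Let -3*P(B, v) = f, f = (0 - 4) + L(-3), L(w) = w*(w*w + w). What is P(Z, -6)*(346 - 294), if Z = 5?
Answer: 1144/3 ≈ 381.33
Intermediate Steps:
L(w) = w*(w + w²) (L(w) = w*(w² + w) = w*(w + w²))
f = -22 (f = (0 - 4) + (-3)²*(1 - 3) = -4 + 9*(-2) = -4 - 18 = -22)
P(B, v) = 22/3 (P(B, v) = -⅓*(-22) = 22/3)
P(Z, -6)*(346 - 294) = 22*(346 - 294)/3 = (22/3)*52 = 1144/3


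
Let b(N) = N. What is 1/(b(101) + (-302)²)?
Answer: 1/91305 ≈ 1.0952e-5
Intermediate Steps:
1/(b(101) + (-302)²) = 1/(101 + (-302)²) = 1/(101 + 91204) = 1/91305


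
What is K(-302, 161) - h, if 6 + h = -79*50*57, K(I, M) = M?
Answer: 225317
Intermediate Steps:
h = -225156 (h = -6 - 79*50*57 = -6 - 3950*57 = -6 - 225150 = -225156)
K(-302, 161) - h = 161 - 1*(-225156) = 161 + 225156 = 225317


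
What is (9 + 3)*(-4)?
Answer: -48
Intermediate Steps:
(9 + 3)*(-4) = 12*(-4) = -48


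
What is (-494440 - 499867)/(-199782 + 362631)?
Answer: -994307/162849 ≈ -6.1057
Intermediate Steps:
(-494440 - 499867)/(-199782 + 362631) = -994307/162849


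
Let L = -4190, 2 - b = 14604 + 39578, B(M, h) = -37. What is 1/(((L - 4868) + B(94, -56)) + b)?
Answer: -1/63275 ≈ -1.5804e-5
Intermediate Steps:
b = -54180 (b = 2 - (14604 + 39578) = 2 - 1*54182 = 2 - 54182 = -54180)
1/(((L - 4868) + B(94, -56)) + b) = 1/(((-4190 - 4868) - 37) - 54180) = 1/((-9058 - 37) - 54180) = 1/(-9095 - 54180) = 1/(-63275) = -1/63275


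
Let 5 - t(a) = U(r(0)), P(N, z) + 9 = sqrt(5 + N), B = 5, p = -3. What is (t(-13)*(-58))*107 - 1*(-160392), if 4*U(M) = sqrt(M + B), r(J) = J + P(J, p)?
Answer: 129362 + 3103*sqrt(-4 + sqrt(5))/2 ≈ 1.2936e+5 + 2060.6*I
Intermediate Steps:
P(N, z) = -9 + sqrt(5 + N)
r(J) = -9 + J + sqrt(5 + J) (r(J) = J + (-9 + sqrt(5 + J)) = -9 + J + sqrt(5 + J))
U(M) = sqrt(5 + M)/4 (U(M) = sqrt(M + 5)/4 = sqrt(5 + M)/4)
t(a) = 5 - sqrt(-4 + sqrt(5))/4 (t(a) = 5 - sqrt(5 + (-9 + 0 + sqrt(5 + 0)))/4 = 5 - sqrt(5 + (-9 + 0 + sqrt(5)))/4 = 5 - sqrt(5 + (-9 + sqrt(5)))/4 = 5 - sqrt(-4 + sqrt(5))/4)
(t(-13)*(-58))*107 - 1*(-160392) = ((5 - sqrt(-4 + sqrt(5))/4)*(-58))*107 - 1*(-160392) = (-290 + 29*sqrt(-4 + sqrt(5))/2)*107 + 160392 = (-31030 + 3103*sqrt(-4 + sqrt(5))/2) + 160392 = 129362 + 3103*sqrt(-4 + sqrt(5))/2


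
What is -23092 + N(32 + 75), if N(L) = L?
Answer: -22985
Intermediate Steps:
-23092 + N(32 + 75) = -23092 + (32 + 75) = -23092 + 107 = -22985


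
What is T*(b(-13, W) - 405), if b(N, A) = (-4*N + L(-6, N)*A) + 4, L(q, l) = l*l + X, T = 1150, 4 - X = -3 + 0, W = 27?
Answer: 5063450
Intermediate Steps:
X = 7 (X = 4 - (-3 + 0) = 4 - 1*(-3) = 4 + 3 = 7)
L(q, l) = 7 + l² (L(q, l) = l*l + 7 = l² + 7 = 7 + l²)
b(N, A) = 4 - 4*N + A*(7 + N²) (b(N, A) = (-4*N + (7 + N²)*A) + 4 = (-4*N + A*(7 + N²)) + 4 = 4 - 4*N + A*(7 + N²))
T*(b(-13, W) - 405) = 1150*((4 - 4*(-13) + 27*(7 + (-13)²)) - 405) = 1150*((4 + 52 + 27*(7 + 169)) - 405) = 1150*((4 + 52 + 27*176) - 405) = 1150*((4 + 52 + 4752) - 405) = 1150*(4808 - 405) = 1150*4403 = 5063450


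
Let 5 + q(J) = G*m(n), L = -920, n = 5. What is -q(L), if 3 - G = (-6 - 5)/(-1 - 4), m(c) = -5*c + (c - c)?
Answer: 25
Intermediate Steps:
m(c) = -5*c (m(c) = -5*c + 0 = -5*c)
G = 4/5 (G = 3 - (-6 - 5)/(-1 - 4) = 3 - (-11)/(-5) = 3 - (-11)*(-1)/5 = 3 - 1*11/5 = 3 - 11/5 = 4/5 ≈ 0.80000)
q(J) = -25 (q(J) = -5 + 4*(-5*5)/5 = -5 + (4/5)*(-25) = -5 - 20 = -25)
-q(L) = -1*(-25) = 25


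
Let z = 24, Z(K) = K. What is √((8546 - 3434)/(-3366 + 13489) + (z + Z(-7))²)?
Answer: √29667061057/10123 ≈ 17.015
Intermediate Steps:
√((8546 - 3434)/(-3366 + 13489) + (z + Z(-7))²) = √((8546 - 3434)/(-3366 + 13489) + (24 - 7)²) = √(5112/10123 + 17²) = √(5112*(1/10123) + 289) = √(5112/10123 + 289) = √(2930659/10123) = √29667061057/10123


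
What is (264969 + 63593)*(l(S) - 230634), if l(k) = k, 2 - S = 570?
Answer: -75964191524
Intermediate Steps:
S = -568 (S = 2 - 1*570 = 2 - 570 = -568)
(264969 + 63593)*(l(S) - 230634) = (264969 + 63593)*(-568 - 230634) = 328562*(-231202) = -75964191524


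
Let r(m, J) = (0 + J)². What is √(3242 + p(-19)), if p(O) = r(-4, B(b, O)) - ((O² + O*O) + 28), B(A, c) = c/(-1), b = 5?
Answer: 3*√317 ≈ 53.413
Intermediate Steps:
B(A, c) = -c (B(A, c) = c*(-1) = -c)
r(m, J) = J²
p(O) = -28 - O² (p(O) = (-O)² - ((O² + O*O) + 28) = O² - ((O² + O²) + 28) = O² - (2*O² + 28) = O² - (28 + 2*O²) = O² + (-28 - 2*O²) = -28 - O²)
√(3242 + p(-19)) = √(3242 + (-28 - 1*(-19)²)) = √(3242 + (-28 - 1*361)) = √(3242 + (-28 - 361)) = √(3242 - 389) = √2853 = 3*√317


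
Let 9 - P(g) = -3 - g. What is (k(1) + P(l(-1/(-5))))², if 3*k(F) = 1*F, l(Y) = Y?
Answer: 35344/225 ≈ 157.08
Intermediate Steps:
k(F) = F/3 (k(F) = (1*F)/3 = F/3)
P(g) = 12 + g (P(g) = 9 - (-3 - g) = 9 + (3 + g) = 12 + g)
(k(1) + P(l(-1/(-5))))² = ((⅓)*1 + (12 - 1/(-5)))² = (⅓ + (12 - 1*(-⅕)))² = (⅓ + (12 + ⅕))² = (⅓ + 61/5)² = (188/15)² = 35344/225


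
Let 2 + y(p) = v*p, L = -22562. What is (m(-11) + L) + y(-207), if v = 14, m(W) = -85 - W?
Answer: -25536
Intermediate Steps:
y(p) = -2 + 14*p
(m(-11) + L) + y(-207) = ((-85 - 1*(-11)) - 22562) + (-2 + 14*(-207)) = ((-85 + 11) - 22562) + (-2 - 2898) = (-74 - 22562) - 2900 = -22636 - 2900 = -25536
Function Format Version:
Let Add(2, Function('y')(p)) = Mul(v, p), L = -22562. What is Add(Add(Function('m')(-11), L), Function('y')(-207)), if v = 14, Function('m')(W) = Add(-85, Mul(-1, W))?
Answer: -25536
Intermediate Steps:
Function('y')(p) = Add(-2, Mul(14, p))
Add(Add(Function('m')(-11), L), Function('y')(-207)) = Add(Add(Add(-85, Mul(-1, -11)), -22562), Add(-2, Mul(14, -207))) = Add(Add(Add(-85, 11), -22562), Add(-2, -2898)) = Add(Add(-74, -22562), -2900) = Add(-22636, -2900) = -25536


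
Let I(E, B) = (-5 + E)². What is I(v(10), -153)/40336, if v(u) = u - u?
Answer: 25/40336 ≈ 0.00061979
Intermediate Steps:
v(u) = 0
I(v(10), -153)/40336 = (-5 + 0)²/40336 = (-5)²*(1/40336) = 25*(1/40336) = 25/40336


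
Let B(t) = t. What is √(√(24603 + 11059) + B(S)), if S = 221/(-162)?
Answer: √(-442 + 324*√35662)/18 ≈ 13.692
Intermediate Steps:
S = -221/162 (S = 221*(-1/162) = -221/162 ≈ -1.3642)
√(√(24603 + 11059) + B(S)) = √(√(24603 + 11059) - 221/162) = √(√35662 - 221/162) = √(-221/162 + √35662)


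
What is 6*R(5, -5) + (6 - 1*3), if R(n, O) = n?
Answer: 33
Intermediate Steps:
6*R(5, -5) + (6 - 1*3) = 6*5 + (6 - 1*3) = 30 + (6 - 3) = 30 + 3 = 33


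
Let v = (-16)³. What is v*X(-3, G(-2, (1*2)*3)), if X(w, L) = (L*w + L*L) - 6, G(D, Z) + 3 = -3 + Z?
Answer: 24576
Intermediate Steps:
v = -4096
G(D, Z) = -6 + Z (G(D, Z) = -3 + (-3 + Z) = -6 + Z)
X(w, L) = -6 + L² + L*w (X(w, L) = (L*w + L²) - 6 = (L² + L*w) - 6 = -6 + L² + L*w)
v*X(-3, G(-2, (1*2)*3)) = -4096*(-6 + (-6 + (1*2)*3)² + (-6 + (1*2)*3)*(-3)) = -4096*(-6 + (-6 + 2*3)² + (-6 + 2*3)*(-3)) = -4096*(-6 + (-6 + 6)² + (-6 + 6)*(-3)) = -4096*(-6 + 0² + 0*(-3)) = -4096*(-6 + 0 + 0) = -4096*(-6) = 24576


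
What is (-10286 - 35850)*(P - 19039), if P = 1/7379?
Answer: 6481590354080/7379 ≈ 8.7838e+8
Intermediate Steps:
P = 1/7379 ≈ 0.00013552
(-10286 - 35850)*(P - 19039) = (-10286 - 35850)*(1/7379 - 19039) = -46136*(-140488780/7379) = 6481590354080/7379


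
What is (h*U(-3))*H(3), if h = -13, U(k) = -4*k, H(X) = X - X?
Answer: 0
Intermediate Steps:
H(X) = 0
(h*U(-3))*H(3) = -(-52)*(-3)*0 = -13*12*0 = -156*0 = 0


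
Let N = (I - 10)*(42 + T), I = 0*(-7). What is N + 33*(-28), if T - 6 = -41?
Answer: -994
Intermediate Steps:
T = -35 (T = 6 - 41 = -35)
I = 0
N = -70 (N = (0 - 10)*(42 - 35) = -10*7 = -70)
N + 33*(-28) = -70 + 33*(-28) = -70 - 924 = -994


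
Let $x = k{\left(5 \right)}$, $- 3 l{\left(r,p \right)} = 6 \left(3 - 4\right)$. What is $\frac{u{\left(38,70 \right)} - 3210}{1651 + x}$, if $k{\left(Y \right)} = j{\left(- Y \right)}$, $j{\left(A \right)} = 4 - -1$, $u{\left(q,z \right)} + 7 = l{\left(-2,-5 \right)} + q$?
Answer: $- \frac{353}{184} \approx -1.9185$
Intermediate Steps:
$l{\left(r,p \right)} = 2$ ($l{\left(r,p \right)} = - \frac{6 \left(3 - 4\right)}{3} = - \frac{6 \left(-1\right)}{3} = \left(- \frac{1}{3}\right) \left(-6\right) = 2$)
$u{\left(q,z \right)} = -5 + q$ ($u{\left(q,z \right)} = -7 + \left(2 + q\right) = -5 + q$)
$j{\left(A \right)} = 5$ ($j{\left(A \right)} = 4 + 1 = 5$)
$k{\left(Y \right)} = 5$
$x = 5$
$\frac{u{\left(38,70 \right)} - 3210}{1651 + x} = \frac{\left(-5 + 38\right) - 3210}{1651 + 5} = \frac{33 - 3210}{1656} = \left(-3177\right) \frac{1}{1656} = - \frac{353}{184}$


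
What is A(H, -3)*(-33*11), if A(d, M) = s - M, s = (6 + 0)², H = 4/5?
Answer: -14157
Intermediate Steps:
H = ⅘ (H = 4*(⅕) = ⅘ ≈ 0.80000)
s = 36 (s = 6² = 36)
A(d, M) = 36 - M
A(H, -3)*(-33*11) = (36 - 1*(-3))*(-33*11) = (36 + 3)*(-363) = 39*(-363) = -14157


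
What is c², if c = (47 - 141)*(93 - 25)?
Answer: 40857664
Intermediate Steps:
c = -6392 (c = -94*68 = -6392)
c² = (-6392)² = 40857664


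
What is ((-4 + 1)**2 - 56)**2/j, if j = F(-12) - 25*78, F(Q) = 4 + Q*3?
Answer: -2209/1982 ≈ -1.1145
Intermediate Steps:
F(Q) = 4 + 3*Q
j = -1982 (j = (4 + 3*(-12)) - 25*78 = (4 - 36) - 1950 = -32 - 1950 = -1982)
((-4 + 1)**2 - 56)**2/j = ((-4 + 1)**2 - 56)**2/(-1982) = ((-3)**2 - 56)**2*(-1/1982) = (9 - 56)**2*(-1/1982) = (-47)**2*(-1/1982) = 2209*(-1/1982) = -2209/1982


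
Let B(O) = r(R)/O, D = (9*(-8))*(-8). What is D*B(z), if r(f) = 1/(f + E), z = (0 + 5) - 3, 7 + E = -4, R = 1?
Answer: -144/5 ≈ -28.800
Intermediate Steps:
E = -11 (E = -7 - 4 = -11)
z = 2 (z = 5 - 3 = 2)
D = 576 (D = -72*(-8) = 576)
r(f) = 1/(-11 + f) (r(f) = 1/(f - 11) = 1/(-11 + f))
B(O) = -1/(10*O) (B(O) = 1/((-11 + 1)*O) = 1/((-10)*O) = -1/(10*O))
D*B(z) = 576*(-⅒/2) = 576*(-⅒*½) = 576*(-1/20) = -144/5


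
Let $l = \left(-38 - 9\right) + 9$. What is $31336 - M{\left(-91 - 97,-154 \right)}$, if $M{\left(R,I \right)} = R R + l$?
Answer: $-3970$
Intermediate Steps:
$l = -38$ ($l = -47 + 9 = -38$)
$M{\left(R,I \right)} = -38 + R^{2}$ ($M{\left(R,I \right)} = R R - 38 = R^{2} - 38 = -38 + R^{2}$)
$31336 - M{\left(-91 - 97,-154 \right)} = 31336 - \left(-38 + \left(-91 - 97\right)^{2}\right) = 31336 - \left(-38 + \left(-188\right)^{2}\right) = 31336 - \left(-38 + 35344\right) = 31336 - 35306 = -3970$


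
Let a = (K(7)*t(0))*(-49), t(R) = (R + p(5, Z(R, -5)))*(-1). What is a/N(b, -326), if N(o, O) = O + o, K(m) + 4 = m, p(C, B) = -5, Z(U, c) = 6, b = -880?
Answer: 245/402 ≈ 0.60945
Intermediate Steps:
K(m) = -4 + m
t(R) = 5 - R (t(R) = (R - 5)*(-1) = (-5 + R)*(-1) = 5 - R)
a = -735 (a = ((-4 + 7)*(5 - 1*0))*(-49) = (3*(5 + 0))*(-49) = (3*5)*(-49) = 15*(-49) = -735)
a/N(b, -326) = -735/(-326 - 880) = -735/(-1206) = -735*(-1/1206) = 245/402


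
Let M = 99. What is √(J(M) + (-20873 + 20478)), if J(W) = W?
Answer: 2*I*√74 ≈ 17.205*I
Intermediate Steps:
√(J(M) + (-20873 + 20478)) = √(99 + (-20873 + 20478)) = √(99 - 395) = √(-296) = 2*I*√74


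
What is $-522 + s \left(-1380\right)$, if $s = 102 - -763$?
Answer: $-1194222$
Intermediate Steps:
$s = 865$ ($s = 102 + 763 = 865$)
$-522 + s \left(-1380\right) = -522 + 865 \left(-1380\right) = -522 - 1193700 = -1194222$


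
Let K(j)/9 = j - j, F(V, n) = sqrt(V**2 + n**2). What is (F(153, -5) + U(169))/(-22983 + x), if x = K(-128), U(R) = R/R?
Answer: -1/22983 - sqrt(23434)/22983 ≈ -0.0067042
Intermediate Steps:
U(R) = 1
K(j) = 0 (K(j) = 9*(j - j) = 9*0 = 0)
x = 0
(F(153, -5) + U(169))/(-22983 + x) = (sqrt(153**2 + (-5)**2) + 1)/(-22983 + 0) = (sqrt(23409 + 25) + 1)/(-22983) = (sqrt(23434) + 1)*(-1/22983) = (1 + sqrt(23434))*(-1/22983) = -1/22983 - sqrt(23434)/22983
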